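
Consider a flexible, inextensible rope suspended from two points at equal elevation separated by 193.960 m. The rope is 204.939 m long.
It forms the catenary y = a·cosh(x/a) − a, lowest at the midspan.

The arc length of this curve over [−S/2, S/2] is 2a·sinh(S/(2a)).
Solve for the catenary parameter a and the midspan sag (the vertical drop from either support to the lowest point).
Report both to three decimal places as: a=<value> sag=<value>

a=167.806 sag=28.813

seed: a₀ = √(S³/(24(L−S))) = √(193.960³/(24·10.979)) = 166.410701
iter 1: u=0.582775  f(a)=+1.880e-01  f'(a)=-1.365e-01  a ← 166.410701 − (+1.880e-01/-1.365e-01) = 167.787778
iter 2: u=0.577992  f(a)=+2.359e-03  f'(a)=-1.331e-01  a ← 167.787778 − (+2.359e-03/-1.331e-01) = 167.805501
iter 3: u=0.577931  f(a)=+3.819e-07  f'(a)=-1.330e-01  a ← 167.805501 − (+3.819e-07/-1.330e-01) = 167.805504
iter 4: u=0.577931  f(a)=+0.000e+00  f'(a)=-1.330e-01  a ← 167.805504 − (+0.000e+00/-1.330e-01) = 167.805504
converged: |Δa| < 1e-12 after 4 iterations
sag = a·(cosh(S/(2a)) − 1) = 167.805504·(cosh(0.577931) − 1) = 28.812617
T_max/T_min = cosh(S/(2a)) = 1.171702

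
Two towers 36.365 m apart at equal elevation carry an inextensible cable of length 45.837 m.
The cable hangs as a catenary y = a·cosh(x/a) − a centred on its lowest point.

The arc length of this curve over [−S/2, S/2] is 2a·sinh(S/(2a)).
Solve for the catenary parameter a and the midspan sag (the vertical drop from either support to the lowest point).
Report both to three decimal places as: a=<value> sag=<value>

a=15.082 sag=12.354

seed: a₀ = √(S³/(24(L−S))) = √(36.365³/(24·9.472)) = 14.544504
iter 1: u=1.250129  f(a)=+7.683e-01  f'(a)=-1.518e+00  a ← 14.544504 − (+7.683e-01/-1.518e+00) = 15.050718
iter 2: u=1.208082  f(a)=+4.193e-02  f'(a)=-1.356e+00  a ← 15.050718 − (+4.193e-02/-1.356e+00) = 15.081639
iter 3: u=1.205605  f(a)=+1.409e-04  f'(a)=-1.347e+00  a ← 15.081639 − (+1.409e-04/-1.347e+00) = 15.081743
iter 4: u=1.205597  f(a)=+1.602e-09  f'(a)=-1.347e+00  a ← 15.081743 − (+1.602e-09/-1.347e+00) = 15.081743
iter 5: u=1.205597  f(a)=+0.000e+00  f'(a)=-1.347e+00  a ← 15.081743 − (+0.000e+00/-1.347e+00) = 15.081743
converged: |Δa| < 1e-12 after 5 iterations
sag = a·(cosh(S/(2a)) − 1) = 15.081743·(cosh(1.205597) − 1) = 12.353938
T_max/T_min = cosh(S/(2a)) = 1.819132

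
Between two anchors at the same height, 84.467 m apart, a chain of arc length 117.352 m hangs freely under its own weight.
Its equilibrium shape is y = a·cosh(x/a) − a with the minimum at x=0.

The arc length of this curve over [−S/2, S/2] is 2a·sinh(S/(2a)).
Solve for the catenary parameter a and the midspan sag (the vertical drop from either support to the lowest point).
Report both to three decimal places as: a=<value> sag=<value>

seed: a₀ = √(S³/(24(L−S))) = √(84.467³/(24·32.885)) = 27.632874
iter 1: u=1.528379  f(a)=+4.062e+00  f'(a)=-2.985e+00  a ← 27.632874 − (+4.062e+00/-2.985e+00) = 28.993733
iter 2: u=1.456642  f(a)=+3.193e-01  f'(a)=-2.532e+00  a ← 28.993733 − (+3.193e-01/-2.532e+00) = 29.119838
iter 3: u=1.450334  f(a)=+2.346e-03  f'(a)=-2.495e+00  a ← 29.119838 − (+2.346e-03/-2.495e+00) = 29.120778
iter 4: u=1.450287  f(a)=+1.287e-07  f'(a)=-2.495e+00  a ← 29.120778 − (+1.287e-07/-2.495e+00) = 29.120778
iter 5: u=1.450287  f(a)=+2.842e-14  f'(a)=-2.495e+00  a ← 29.120778 − (+2.842e-14/-2.495e+00) = 29.120778
converged: |Δa| < 1e-12 after 5 iterations
sag = a·(cosh(S/(2a)) − 1) = 29.120778·(cosh(1.450287) − 1) = 36.384128
T_max/T_min = cosh(S/(2a)) = 2.249422

a=29.121 sag=36.384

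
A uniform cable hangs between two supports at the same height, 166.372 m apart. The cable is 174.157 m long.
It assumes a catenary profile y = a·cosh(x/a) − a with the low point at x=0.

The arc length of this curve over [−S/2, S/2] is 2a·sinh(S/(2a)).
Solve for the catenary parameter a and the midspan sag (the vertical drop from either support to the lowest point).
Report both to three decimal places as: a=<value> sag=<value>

a=158.085 sag=22.396

seed: a₀ = √(S³/(24(L−S))) = √(166.372³/(24·7.785)) = 156.994857
iter 1: u=0.529864  f(a)=+1.100e-01  f'(a)=-1.020e-01  a ← 156.994857 − (+1.100e-01/-1.020e-01) = 158.073594
iter 2: u=0.526249  f(a)=+1.144e-03  f'(a)=-9.988e-02  a ← 158.073594 − (+1.144e-03/-9.988e-02) = 158.085050
iter 3: u=0.526210  f(a)=+1.267e-07  f'(a)=-9.985e-02  a ← 158.085050 − (+1.267e-07/-9.985e-02) = 158.085051
iter 4: u=0.526210  f(a)=+0.000e+00  f'(a)=-9.985e-02  a ← 158.085051 − (+0.000e+00/-9.985e-02) = 158.085051
converged: |Δa| < 1e-12 after 4 iterations
sag = a·(cosh(S/(2a)) − 1) = 158.085051·(cosh(0.526210) − 1) = 22.396384
T_max/T_min = cosh(S/(2a)) = 1.141673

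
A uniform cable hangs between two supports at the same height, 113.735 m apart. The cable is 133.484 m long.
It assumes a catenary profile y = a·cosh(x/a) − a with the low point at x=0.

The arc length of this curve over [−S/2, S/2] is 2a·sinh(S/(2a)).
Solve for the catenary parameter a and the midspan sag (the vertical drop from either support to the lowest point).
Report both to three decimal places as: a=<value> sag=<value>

seed: a₀ = √(S³/(24(L−S))) = √(113.735³/(24·19.749)) = 55.713831
iter 1: u=1.020707  f(a)=+1.055e+00  f'(a)=-7.856e-01  a ← 55.713831 − (+1.055e+00/-7.856e-01) = 57.056309
iter 2: u=0.996691  f(a)=+3.932e-02  f'(a)=-7.280e-01  a ← 57.056309 − (+3.932e-02/-7.280e-01) = 57.110323
iter 3: u=0.995748  f(a)=+5.936e-05  f'(a)=-7.258e-01  a ← 57.110323 − (+5.936e-05/-7.258e-01) = 57.110405
iter 4: u=0.995747  f(a)=+1.357e-10  f'(a)=-7.258e-01  a ← 57.110405 − (+1.357e-10/-7.258e-01) = 57.110405
iter 5: u=0.995747  f(a)=+2.842e-14  f'(a)=-7.258e-01  a ← 57.110405 − (+2.842e-14/-7.258e-01) = 57.110405
converged: |Δa| < 1e-12 after 5 iterations
sag = a·(cosh(S/(2a)) − 1) = 57.110405·(cosh(0.995747) − 1) = 30.730889
T_max/T_min = cosh(S/(2a)) = 1.538096

a=57.110 sag=30.731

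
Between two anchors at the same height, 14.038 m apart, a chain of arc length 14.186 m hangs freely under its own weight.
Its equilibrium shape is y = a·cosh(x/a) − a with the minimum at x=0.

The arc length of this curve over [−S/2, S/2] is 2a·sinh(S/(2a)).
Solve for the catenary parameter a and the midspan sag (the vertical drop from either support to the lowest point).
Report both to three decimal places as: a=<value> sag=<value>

a=27.952 sag=0.886

seed: a₀ = √(S³/(24(L−S))) = √(14.038³/(24·0.148)) = 27.907529
iter 1: u=0.251509  f(a)=+4.688e-04  f'(a)=-1.067e-02  a ← 27.907529 − (+4.688e-04/-1.067e-02) = 27.951450
iter 2: u=0.251114  f(a)=+1.109e-06  f'(a)=-1.062e-02  a ← 27.951450 − (+1.109e-06/-1.062e-02) = 27.951555
iter 3: u=0.251113  f(a)=+6.237e-12  f'(a)=-1.062e-02  a ← 27.951555 − (+6.237e-12/-1.062e-02) = 27.951555
iter 4: u=0.251113  f(a)=+1.776e-15  f'(a)=-1.062e-02  a ← 27.951555 − (+1.776e-15/-1.062e-02) = 27.951555
converged: |Δa| < 1e-12 after 4 iterations
sag = a·(cosh(S/(2a)) − 1) = 27.951555·(cosh(0.251113) − 1) = 0.885922
T_max/T_min = cosh(S/(2a)) = 1.031695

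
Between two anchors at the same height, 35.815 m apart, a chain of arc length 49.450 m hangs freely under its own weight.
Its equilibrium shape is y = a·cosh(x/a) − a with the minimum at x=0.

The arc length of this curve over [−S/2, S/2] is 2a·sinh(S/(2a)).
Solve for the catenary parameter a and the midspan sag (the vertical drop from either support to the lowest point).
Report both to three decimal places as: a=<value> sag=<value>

seed: a₀ = √(S³/(24(L−S))) = √(35.815³/(24·13.635)) = 11.848524
iter 1: u=1.511370  f(a)=+1.645e+00  f'(a)=-2.872e+00  a ← 11.848524 − (+1.645e+00/-2.872e+00) = 12.421191
iter 2: u=1.441689  f(a)=+1.268e-01  f'(a)=-2.445e+00  a ← 12.421191 − (+1.268e-01/-2.445e+00) = 12.473036
iter 3: u=1.435697  f(a)=+8.919e-04  f'(a)=-2.411e+00  a ← 12.473036 − (+8.919e-04/-2.411e+00) = 12.473406
iter 4: u=1.435654  f(a)=+4.484e-08  f'(a)=-2.410e+00  a ← 12.473406 − (+4.484e-08/-2.410e+00) = 12.473406
iter 5: u=1.435654  f(a)=+0.000e+00  f'(a)=-2.410e+00  a ← 12.473406 − (+0.000e+00/-2.410e+00) = 12.473406
converged: |Δa| < 1e-12 after 5 iterations
sag = a·(cosh(S/(2a)) − 1) = 12.473406·(cosh(1.435654) − 1) = 15.219760
T_max/T_min = cosh(S/(2a)) = 2.220177

a=12.473 sag=15.220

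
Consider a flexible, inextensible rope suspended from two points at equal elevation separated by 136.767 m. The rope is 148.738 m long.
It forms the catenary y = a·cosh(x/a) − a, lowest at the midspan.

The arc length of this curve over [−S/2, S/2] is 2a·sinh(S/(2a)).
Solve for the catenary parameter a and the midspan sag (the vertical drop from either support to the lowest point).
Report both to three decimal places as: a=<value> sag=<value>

seed: a₀ = √(S³/(24(L−S))) = √(136.767³/(24·11.971)) = 94.362871
iter 1: u=0.724687  f(a)=+3.183e-01  f'(a)=-2.673e-01  a ← 94.362871 − (+3.183e-01/-2.673e-01) = 95.553669
iter 2: u=0.715655  f(a)=+6.125e-03  f'(a)=-2.571e-01  a ← 95.553669 − (+6.125e-03/-2.571e-01) = 95.577494
iter 3: u=0.715477  f(a)=+2.367e-06  f'(a)=-2.569e-01  a ← 95.577494 − (+2.367e-06/-2.569e-01) = 95.577503
iter 4: u=0.715477  f(a)=+3.411e-13  f'(a)=-2.569e-01  a ← 95.577503 − (+3.411e-13/-2.569e-01) = 95.577503
converged: |Δa| < 1e-12 after 4 iterations
sag = a·(cosh(S/(2a)) − 1) = 95.577503·(cosh(0.715477) − 1) = 25.524963
T_max/T_min = cosh(S/(2a)) = 1.267060

a=95.578 sag=25.525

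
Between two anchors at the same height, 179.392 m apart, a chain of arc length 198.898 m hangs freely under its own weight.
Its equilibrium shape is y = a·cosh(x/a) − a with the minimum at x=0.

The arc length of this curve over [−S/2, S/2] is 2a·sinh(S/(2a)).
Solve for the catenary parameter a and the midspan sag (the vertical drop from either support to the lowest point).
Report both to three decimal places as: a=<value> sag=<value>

a=112.817 sag=37.575

seed: a₀ = √(S³/(24(L−S))) = √(179.392³/(24·19.506)) = 111.049057
iter 1: u=0.807715  f(a)=+6.463e-01  f'(a)=-3.748e-01  a ← 111.049057 − (+6.463e-01/-3.748e-01) = 112.773511
iter 2: u=0.795364  f(a)=+1.536e-02  f'(a)=-3.571e-01  a ← 112.773511 − (+1.536e-02/-3.571e-01) = 112.816524
iter 3: u=0.795061  f(a)=+9.148e-06  f'(a)=-3.567e-01  a ← 112.816524 − (+9.148e-06/-3.567e-01) = 112.816549
iter 4: u=0.795061  f(a)=+3.240e-12  f'(a)=-3.567e-01  a ← 112.816549 − (+3.240e-12/-3.567e-01) = 112.816549
converged: |Δa| < 1e-12 after 4 iterations
sag = a·(cosh(S/(2a)) − 1) = 112.816549·(cosh(0.795061) − 1) = 37.575197
T_max/T_min = cosh(S/(2a)) = 1.333065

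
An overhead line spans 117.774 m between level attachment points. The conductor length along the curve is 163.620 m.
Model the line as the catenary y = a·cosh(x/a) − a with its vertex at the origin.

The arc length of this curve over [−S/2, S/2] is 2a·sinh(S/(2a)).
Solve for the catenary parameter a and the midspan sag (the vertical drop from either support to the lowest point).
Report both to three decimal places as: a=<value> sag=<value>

seed: a₀ = √(S³/(24(L−S))) = √(117.774³/(24·45.846)) = 38.531666
iter 1: u=1.528275  f(a)=+5.662e+00  f'(a)=-2.984e+00  a ← 38.531666 − (+5.662e+00/-2.984e+00) = 40.429052
iter 2: u=1.456552  f(a)=+4.451e-01  f'(a)=-2.532e+00  a ← 40.429052 − (+4.451e-01/-2.532e+00) = 40.604850
iter 3: u=1.450245  f(a)=+3.269e-03  f'(a)=-2.495e+00  a ← 40.604850 − (+3.269e-03/-2.495e+00) = 40.606161
iter 4: u=1.450199  f(a)=+1.792e-07  f'(a)=-2.494e+00  a ← 40.606161 − (+1.792e-07/-2.494e+00) = 40.606161
iter 5: u=1.450199  f(a)=-5.684e-14  f'(a)=-2.494e+00  a ← 40.606161 − (-5.684e-14/-2.494e+00) = 40.606161
converged: |Δa| < 1e-12 after 5 iterations
sag = a·(cosh(S/(2a)) − 1) = 40.606161·(cosh(1.450199) − 1) = 50.726946
T_max/T_min = cosh(S/(2a)) = 2.249243

a=40.606 sag=50.727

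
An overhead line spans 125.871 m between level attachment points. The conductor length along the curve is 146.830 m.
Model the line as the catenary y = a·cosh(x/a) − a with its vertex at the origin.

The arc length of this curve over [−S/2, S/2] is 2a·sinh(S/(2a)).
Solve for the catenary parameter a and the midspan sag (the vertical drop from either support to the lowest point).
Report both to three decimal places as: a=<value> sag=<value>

seed: a₀ = √(S³/(24(L−S))) = √(125.871³/(24·20.959)) = 62.964770
iter 1: u=0.999535  f(a)=+1.072e+00  f'(a)=-7.347e-01  a ← 62.964770 − (+1.072e+00/-7.347e-01) = 64.424248
iter 2: u=0.976892  f(a)=+3.841e-02  f'(a)=-6.829e-01  a ← 64.424248 − (+3.841e-02/-6.829e-01) = 64.480499
iter 3: u=0.976039  f(a)=+5.336e-05  f'(a)=-6.810e-01  a ← 64.480499 − (+5.336e-05/-6.810e-01) = 64.480578
iter 4: u=0.976038  f(a)=+1.033e-10  f'(a)=-6.810e-01  a ← 64.480578 − (+1.033e-10/-6.810e-01) = 64.480578
iter 5: u=0.976038  f(a)=+0.000e+00  f'(a)=-6.810e-01  a ← 64.480578 − (+0.000e+00/-6.810e-01) = 64.480578
converged: |Δa| < 1e-12 after 5 iterations
sag = a·(cosh(S/(2a)) − 1) = 64.480578·(cosh(0.976038) − 1) = 33.230768
T_max/T_min = cosh(S/(2a)) = 1.515361

a=64.481 sag=33.231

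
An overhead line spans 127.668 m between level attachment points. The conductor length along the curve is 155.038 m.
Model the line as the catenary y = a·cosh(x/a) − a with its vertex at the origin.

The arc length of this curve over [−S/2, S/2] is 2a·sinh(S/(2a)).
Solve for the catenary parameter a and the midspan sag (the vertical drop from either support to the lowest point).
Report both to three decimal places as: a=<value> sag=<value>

seed: a₀ = √(S³/(24(L−S))) = √(127.668³/(24·27.370)) = 56.283366
iter 1: u=1.134154  f(a)=+1.815e+00  f'(a)=-1.104e+00  a ← 56.283366 − (+1.815e+00/-1.104e+00) = 57.928208
iter 2: u=1.101950  f(a)=+8.261e-02  f'(a)=-1.005e+00  a ← 57.928208 − (+8.261e-02/-1.005e+00) = 58.010394
iter 3: u=1.100389  f(a)=+1.892e-04  f'(a)=-1.001e+00  a ← 58.010394 − (+1.892e-04/-1.001e+00) = 58.010583
iter 4: u=1.100385  f(a)=+9.971e-10  f'(a)=-1.001e+00  a ← 58.010583 − (+9.971e-10/-1.001e+00) = 58.010583
iter 5: u=1.100385  f(a)=+0.000e+00  f'(a)=-1.001e+00  a ← 58.010583 − (+0.000e+00/-1.001e+00) = 58.010583
converged: |Δa| < 1e-12 after 5 iterations
sag = a·(cosh(S/(2a)) − 1) = 58.010583·(cosh(1.100385) − 1) = 38.811021
T_max/T_min = cosh(S/(2a)) = 1.669033

a=58.011 sag=38.811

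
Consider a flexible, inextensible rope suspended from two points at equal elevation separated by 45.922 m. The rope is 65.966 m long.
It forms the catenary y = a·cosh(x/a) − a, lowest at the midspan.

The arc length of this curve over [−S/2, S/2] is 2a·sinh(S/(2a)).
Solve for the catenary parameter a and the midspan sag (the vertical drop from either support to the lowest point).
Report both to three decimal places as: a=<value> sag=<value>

a=15.037 sag=21.212

seed: a₀ = √(S³/(24(L−S))) = √(45.922³/(24·20.044)) = 14.188398
iter 1: u=1.618294  f(a)=+2.794e+00  f'(a)=-3.638e+00  a ← 14.188398 − (+2.794e+00/-3.638e+00) = 14.956508
iter 2: u=1.535185  f(a)=+2.430e-01  f'(a)=-3.031e+00  a ← 14.956508 − (+2.430e-01/-3.031e+00) = 15.036680
iter 3: u=1.526999  f(a)=+2.223e-03  f'(a)=-2.975e+00  a ← 15.036680 − (+2.223e-03/-2.975e+00) = 15.037427
iter 4: u=1.526923  f(a)=+1.899e-07  f'(a)=-2.975e+00  a ← 15.037427 − (+1.899e-07/-2.975e+00) = 15.037427
iter 5: u=1.526923  f(a)=-1.421e-14  f'(a)=-2.975e+00  a ← 15.037427 − (-1.421e-14/-2.975e+00) = 15.037427
converged: |Δa| < 1e-12 after 5 iterations
sag = a·(cosh(S/(2a)) − 1) = 15.037427·(cosh(1.526923) − 1) = 21.211745
T_max/T_min = cosh(S/(2a)) = 2.410597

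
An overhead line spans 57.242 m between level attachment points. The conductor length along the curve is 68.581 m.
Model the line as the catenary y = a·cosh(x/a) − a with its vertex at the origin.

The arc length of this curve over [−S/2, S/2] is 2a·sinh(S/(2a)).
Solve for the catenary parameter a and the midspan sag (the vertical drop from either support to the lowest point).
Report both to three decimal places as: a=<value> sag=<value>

seed: a₀ = √(S³/(24(L−S))) = √(57.242³/(24·11.339)) = 26.253016
iter 1: u=1.090199  f(a)=+6.932e-01  f'(a)=-9.709e-01  a ← 26.253016 − (+6.932e-01/-9.709e-01) = 26.966983
iter 2: u=1.061335  f(a)=+2.929e-02  f'(a)=-8.905e-01  a ← 26.966983 − (+2.929e-02/-8.905e-01) = 26.999871
iter 3: u=1.060042  f(a)=+5.737e-05  f'(a)=-8.870e-01  a ← 26.999871 − (+5.737e-05/-8.870e-01) = 26.999935
iter 4: u=1.060040  f(a)=+2.211e-10  f'(a)=-8.870e-01  a ← 26.999935 − (+2.211e-10/-8.870e-01) = 26.999935
iter 5: u=1.060040  f(a)=+0.000e+00  f'(a)=-8.870e-01  a ← 26.999935 − (+0.000e+00/-8.870e-01) = 26.999935
converged: |Δa| < 1e-12 after 5 iterations
sag = a·(cosh(S/(2a)) − 1) = 26.999935·(cosh(1.060040) − 1) = 16.644479
T_max/T_min = cosh(S/(2a)) = 1.616464

a=27.000 sag=16.644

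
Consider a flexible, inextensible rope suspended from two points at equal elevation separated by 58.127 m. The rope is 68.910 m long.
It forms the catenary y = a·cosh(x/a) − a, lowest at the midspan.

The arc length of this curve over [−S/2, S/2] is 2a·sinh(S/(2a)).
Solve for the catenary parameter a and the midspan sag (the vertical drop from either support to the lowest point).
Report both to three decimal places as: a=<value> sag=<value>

seed: a₀ = √(S³/(24(L−S))) = √(58.127³/(24·10.783)) = 27.548087
iter 1: u=1.055010  f(a)=+6.163e-01  f'(a)=-8.735e-01  a ← 27.548087 − (+6.163e-01/-8.735e-01) = 28.253566
iter 2: u=1.028667  f(a)=+2.447e-02  f'(a)=-8.054e-01  a ← 28.253566 − (+2.447e-02/-8.054e-01) = 28.283943
iter 3: u=1.027562  f(a)=+4.210e-05  f'(a)=-8.026e-01  a ← 28.283943 − (+4.210e-05/-8.026e-01) = 28.283996
iter 4: u=1.027560  f(a)=+1.251e-10  f'(a)=-8.026e-01  a ← 28.283996 − (+1.251e-10/-8.026e-01) = 28.283996
iter 5: u=1.027560  f(a)=+1.421e-14  f'(a)=-8.026e-01  a ← 28.283996 − (+1.421e-14/-8.026e-01) = 28.283996
converged: |Δa| < 1e-12 after 5 iterations
sag = a·(cosh(S/(2a)) − 1) = 28.283996·(cosh(1.027560) − 1) = 16.293257
T_max/T_min = cosh(S/(2a)) = 1.576059

a=28.284 sag=16.293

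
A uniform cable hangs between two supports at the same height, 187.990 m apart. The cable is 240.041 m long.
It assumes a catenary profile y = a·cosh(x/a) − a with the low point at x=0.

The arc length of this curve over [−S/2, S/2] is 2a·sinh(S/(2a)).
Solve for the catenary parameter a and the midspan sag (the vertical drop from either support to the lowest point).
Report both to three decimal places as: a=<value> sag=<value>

seed: a₀ = √(S³/(24(L−S))) = √(187.990³/(24·52.051)) = 72.925928
iter 1: u=1.288911  f(a)=+4.499e+00  f'(a)=-1.679e+00  a ← 72.925928 − (+4.499e+00/-1.679e+00) = 75.605007
iter 2: u=1.243238  f(a)=+2.598e-01  f'(a)=-1.490e+00  a ← 75.605007 − (+2.598e-01/-1.490e+00) = 75.779321
iter 3: u=1.240378  f(a)=+9.838e-04  f'(a)=-1.479e+00  a ← 75.779321 − (+9.838e-04/-1.479e+00) = 75.779986
iter 4: u=1.240367  f(a)=+1.423e-08  f'(a)=-1.479e+00  a ← 75.779986 − (+1.423e-08/-1.479e+00) = 75.779986
iter 5: u=1.240367  f(a)=+5.684e-14  f'(a)=-1.479e+00  a ← 75.779986 − (+5.684e-14/-1.479e+00) = 75.779986
converged: |Δa| < 1e-12 after 5 iterations
sag = a·(cosh(S/(2a)) − 1) = 75.779986·(cosh(1.240367) − 1) = 66.161998
T_max/T_min = cosh(S/(2a)) = 1.873080

a=75.780 sag=66.162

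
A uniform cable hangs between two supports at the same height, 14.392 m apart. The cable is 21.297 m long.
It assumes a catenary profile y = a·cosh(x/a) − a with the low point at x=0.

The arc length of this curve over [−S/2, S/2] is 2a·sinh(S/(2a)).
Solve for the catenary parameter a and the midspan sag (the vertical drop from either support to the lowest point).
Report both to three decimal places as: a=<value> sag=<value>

seed: a₀ = √(S³/(24(L−S))) = √(14.392³/(24·6.905)) = 4.241254
iter 1: u=1.696668  f(a)=+1.065e+00  f'(a)=-4.295e+00  a ← 4.241254 − (+1.065e+00/-4.295e+00) = 4.489159
iter 2: u=1.602973  f(a)=+1.005e-01  f'(a)=-3.519e+00  a ← 4.489159 − (+1.005e-01/-3.519e+00) = 4.517713
iter 3: u=1.592841  f(a)=+1.101e-03  f'(a)=-3.443e+00  a ← 4.517713 − (+1.101e-03/-3.443e+00) = 4.518033
iter 4: u=1.592728  f(a)=+1.354e-07  f'(a)=-3.442e+00  a ← 4.518033 − (+1.354e-07/-3.442e+00) = 4.518033
iter 5: u=1.592728  f(a)=+3.553e-15  f'(a)=-3.442e+00  a ← 4.518033 − (+3.553e-15/-3.442e+00) = 4.518033
converged: |Δa| < 1e-12 after 5 iterations
sag = a·(cosh(S/(2a)) − 1) = 4.518033·(cosh(1.592728) − 1) = 7.049299
T_max/T_min = cosh(S/(2a)) = 2.560258

a=4.518 sag=7.049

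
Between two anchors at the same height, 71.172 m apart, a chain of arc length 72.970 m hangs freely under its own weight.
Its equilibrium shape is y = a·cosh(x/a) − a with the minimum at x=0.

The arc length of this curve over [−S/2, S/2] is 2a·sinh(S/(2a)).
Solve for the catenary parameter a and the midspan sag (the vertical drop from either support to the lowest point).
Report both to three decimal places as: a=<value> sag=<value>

a=91.748 sag=6.988

seed: a₀ = √(S³/(24(L−S))) = √(71.172³/(24·1.798)) = 91.403598
iter 1: u=0.389328  f(a)=+1.368e-02  f'(a)=-3.994e-02  a ← 91.403598 − (+1.368e-02/-3.994e-02) = 91.745998
iter 2: u=0.387875  f(a)=+7.723e-05  f'(a)=-3.949e-02  a ← 91.745998 − (+7.723e-05/-3.949e-02) = 91.747954
iter 3: u=0.387867  f(a)=+2.494e-09  f'(a)=-3.949e-02  a ← 91.747954 − (+2.494e-09/-3.949e-02) = 91.747954
iter 4: u=0.387867  f(a)=+0.000e+00  f'(a)=-3.949e-02  a ← 91.747954 − (+0.000e+00/-3.949e-02) = 91.747954
converged: |Δa| < 1e-12 after 4 iterations
sag = a·(cosh(S/(2a)) − 1) = 91.747954·(cosh(0.387867) − 1) = 6.988272
T_max/T_min = cosh(S/(2a)) = 1.076168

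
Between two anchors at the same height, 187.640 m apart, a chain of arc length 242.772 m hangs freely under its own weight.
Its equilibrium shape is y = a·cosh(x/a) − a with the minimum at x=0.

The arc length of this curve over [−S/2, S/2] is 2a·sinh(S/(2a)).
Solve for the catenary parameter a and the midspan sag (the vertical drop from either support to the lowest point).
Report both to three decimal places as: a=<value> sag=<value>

seed: a₀ = √(S³/(24(L−S))) = √(187.640³/(24·55.132)) = 70.661140
iter 1: u=1.327745  f(a)=+5.069e+00  f'(a)=-1.853e+00  a ← 70.661140 − (+5.069e+00/-1.853e+00) = 73.395864
iter 2: u=1.278274  f(a)=+3.091e-01  f'(a)=-1.634e+00  a ← 73.395864 − (+3.091e-01/-1.634e+00) = 73.585077
iter 3: u=1.274987  f(a)=+1.315e-03  f'(a)=-1.620e+00  a ← 73.585077 − (+1.315e-03/-1.620e+00) = 73.585889
iter 4: u=1.274973  f(a)=+2.401e-08  f'(a)=-1.620e+00  a ← 73.585889 − (+2.401e-08/-1.620e+00) = 73.585889
iter 5: u=1.274973  f(a)=-2.842e-14  f'(a)=-1.620e+00  a ← 73.585889 − (-2.842e-14/-1.620e+00) = 73.585889
converged: |Δa| < 1e-12 after 5 iterations
sag = a·(cosh(S/(2a)) − 1) = 73.585889·(cosh(1.274973) − 1) = 68.362849
T_max/T_min = cosh(S/(2a)) = 1.929021

a=73.586 sag=68.363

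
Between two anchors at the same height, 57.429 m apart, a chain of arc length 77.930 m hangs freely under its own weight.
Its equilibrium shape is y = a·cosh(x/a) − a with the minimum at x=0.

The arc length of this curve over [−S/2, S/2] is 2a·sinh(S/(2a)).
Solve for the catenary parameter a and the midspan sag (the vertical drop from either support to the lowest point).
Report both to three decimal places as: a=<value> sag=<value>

seed: a₀ = √(S³/(24(L−S))) = √(57.429³/(24·20.501)) = 19.620214
iter 1: u=1.463516  f(a)=+2.311e+00  f'(a)=-2.573e+00  a ← 19.620214 − (+2.311e+00/-2.573e+00) = 20.518339
iter 2: u=1.399455  f(a)=+1.681e-01  f'(a)=-2.211e+00  a ← 20.518339 − (+1.681e-01/-2.211e+00) = 20.594389
iter 3: u=1.394288  f(a)=+1.045e-03  f'(a)=-2.184e+00  a ← 20.594389 − (+1.045e-03/-2.184e+00) = 20.594868
iter 4: u=1.394255  f(a)=+4.088e-08  f'(a)=-2.183e+00  a ← 20.594868 − (+4.088e-08/-2.183e+00) = 20.594868
iter 5: u=1.394255  f(a)=-1.421e-14  f'(a)=-2.183e+00  a ← 20.594868 − (-1.421e-14/-2.183e+00) = 20.594868
converged: |Δa| < 1e-12 after 5 iterations
sag = a·(cosh(S/(2a)) − 1) = 20.594868·(cosh(1.394255) − 1) = 23.478024
T_max/T_min = cosh(S/(2a)) = 2.139994

a=20.595 sag=23.478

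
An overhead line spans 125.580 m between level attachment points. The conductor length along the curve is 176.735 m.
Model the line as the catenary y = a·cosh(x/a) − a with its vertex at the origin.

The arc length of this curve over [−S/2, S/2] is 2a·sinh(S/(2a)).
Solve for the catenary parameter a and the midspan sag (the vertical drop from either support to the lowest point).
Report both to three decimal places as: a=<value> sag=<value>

seed: a₀ = √(S³/(24(L−S))) = √(125.580³/(24·51.155)) = 40.163454
iter 1: u=1.563362  f(a)=+6.628e+00  f'(a)=-3.227e+00  a ← 40.163454 − (+6.628e+00/-3.227e+00) = 42.217435
iter 2: u=1.487300  f(a)=+5.424e-01  f'(a)=-2.718e+00  a ← 42.217435 − (+5.424e-01/-2.718e+00) = 42.416947
iter 3: u=1.480305  f(a)=+4.347e-03  f'(a)=-2.675e+00  a ← 42.416947 − (+4.347e-03/-2.675e+00) = 42.418572
iter 4: u=1.480248  f(a)=+2.842e-07  f'(a)=-2.675e+00  a ← 42.418572 − (+2.842e-07/-2.675e+00) = 42.418572
iter 5: u=1.480248  f(a)=+0.000e+00  f'(a)=-2.675e+00  a ← 42.418572 − (+0.000e+00/-2.675e+00) = 42.418572
converged: |Δa| < 1e-12 after 5 iterations
sag = a·(cosh(S/(2a)) − 1) = 42.418572·(cosh(1.480248) − 1) = 55.602601
T_max/T_min = cosh(S/(2a)) = 2.310808

a=42.419 sag=55.603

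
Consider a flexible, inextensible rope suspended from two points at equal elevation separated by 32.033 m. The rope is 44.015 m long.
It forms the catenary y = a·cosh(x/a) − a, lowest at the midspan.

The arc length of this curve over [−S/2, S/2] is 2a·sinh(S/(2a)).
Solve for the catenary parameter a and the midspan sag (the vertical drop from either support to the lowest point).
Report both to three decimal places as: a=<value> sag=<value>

a=11.246 sag=13.468

seed: a₀ = √(S³/(24(L−S))) = √(32.033³/(24·11.982)) = 10.691192
iter 1: u=1.498102  f(a)=+1.419e+00  f'(a)=-2.787e+00  a ← 10.691192 − (+1.419e+00/-2.787e+00) = 11.200313
iter 2: u=1.430005  f(a)=+1.076e-01  f'(a)=-2.378e+00  a ← 11.200313 − (+1.076e-01/-2.378e+00) = 11.245569
iter 3: u=1.424250  f(a)=+7.320e-04  f'(a)=-2.346e+00  a ← 11.245569 − (+7.320e-04/-2.346e+00) = 11.245881
iter 4: u=1.424210  f(a)=+3.436e-08  f'(a)=-2.346e+00  a ← 11.245881 − (+3.436e-08/-2.346e+00) = 11.245881
iter 5: u=1.424210  f(a)=+0.000e+00  f'(a)=-2.346e+00  a ← 11.245881 − (+0.000e+00/-2.346e+00) = 11.245881
converged: |Δa| < 1e-12 after 5 iterations
sag = a·(cosh(S/(2a)) − 1) = 11.245881·(cosh(1.424210) − 1) = 13.468485
T_max/T_min = cosh(S/(2a)) = 2.197637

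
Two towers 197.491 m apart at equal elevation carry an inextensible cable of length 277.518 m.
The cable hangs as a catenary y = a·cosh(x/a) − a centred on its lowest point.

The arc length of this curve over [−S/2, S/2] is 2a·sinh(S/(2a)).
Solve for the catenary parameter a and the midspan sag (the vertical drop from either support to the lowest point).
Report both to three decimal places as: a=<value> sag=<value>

a=66.867 sag=87.163

seed: a₀ = √(S³/(24(L−S))) = √(197.491³/(24·80.027)) = 63.328190
iter 1: u=1.559266  f(a)=+1.031e+01  f'(a)=-3.198e+00  a ← 63.328190 − (+1.031e+01/-3.198e+00) = 66.552754
iter 2: u=1.483718  f(a)=+8.399e-01  f'(a)=-2.696e+00  a ← 66.552754 − (+8.399e-01/-2.696e+00) = 66.864265
iter 3: u=1.476805  f(a)=+6.664e-03  f'(a)=-2.654e+00  a ← 66.864265 − (+6.664e-03/-2.654e+00) = 66.866776
iter 4: u=1.476750  f(a)=+4.269e-07  f'(a)=-2.653e+00  a ← 66.866776 − (+4.269e-07/-2.653e+00) = 66.866777
iter 5: u=1.476750  f(a)=-5.684e-14  f'(a)=-2.653e+00  a ← 66.866777 − (-5.684e-14/-2.653e+00) = 66.866777
converged: |Δa| < 1e-12 after 5 iterations
sag = a·(cosh(S/(2a)) − 1) = 66.866777·(cosh(1.476750) − 1) = 87.163175
T_max/T_min = cosh(S/(2a)) = 2.303535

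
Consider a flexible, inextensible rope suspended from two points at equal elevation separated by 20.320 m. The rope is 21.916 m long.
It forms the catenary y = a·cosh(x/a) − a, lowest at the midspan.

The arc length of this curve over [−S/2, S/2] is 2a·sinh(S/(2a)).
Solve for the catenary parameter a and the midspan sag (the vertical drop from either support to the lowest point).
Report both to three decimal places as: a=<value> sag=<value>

seed: a₀ = √(S³/(24(L−S))) = √(20.320³/(24·1.596)) = 14.800061
iter 1: u=0.686484  f(a)=+3.803e-02  f'(a)=-2.260e-01  a ← 14.800061 − (+3.803e-02/-2.260e-01) = 14.968332
iter 2: u=0.678766  f(a)=+6.583e-04  f'(a)=-2.182e-01  a ← 14.968332 − (+6.583e-04/-2.182e-01) = 14.971349
iter 3: u=0.678630  f(a)=+2.050e-07  f'(a)=-2.181e-01  a ← 14.971349 − (+2.050e-07/-2.181e-01) = 14.971350
iter 4: u=0.678630  f(a)=+2.132e-14  f'(a)=-2.181e-01  a ← 14.971350 − (+2.132e-14/-2.181e-01) = 14.971350
converged: |Δa| < 1e-12 after 4 iterations
sag = a·(cosh(S/(2a)) − 1) = 14.971350·(cosh(0.678630) − 1) = 3.581792
T_max/T_min = cosh(S/(2a)) = 1.239243

a=14.971 sag=3.582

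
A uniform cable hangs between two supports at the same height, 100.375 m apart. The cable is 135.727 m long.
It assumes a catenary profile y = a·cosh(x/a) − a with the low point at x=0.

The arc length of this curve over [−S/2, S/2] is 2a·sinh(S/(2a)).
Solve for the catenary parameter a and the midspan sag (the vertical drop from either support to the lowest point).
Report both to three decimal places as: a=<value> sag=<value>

seed: a₀ = √(S³/(24(L−S))) = √(100.375³/(24·35.352)) = 34.524367
iter 1: u=1.453683  f(a)=+3.929e+00  f'(a)=-2.515e+00  a ← 34.524367 − (+3.929e+00/-2.515e+00) = 36.086727
iter 2: u=1.390747  f(a)=+2.824e-01  f'(a)=-2.165e+00  a ← 36.086727 − (+2.824e-01/-2.165e+00) = 36.217182
iter 3: u=1.385737  f(a)=+1.710e-03  f'(a)=-2.139e+00  a ← 36.217182 − (+1.710e-03/-2.139e+00) = 36.217981
iter 4: u=1.385707  f(a)=+6.347e-08  f'(a)=-2.139e+00  a ← 36.217981 − (+6.347e-08/-2.139e+00) = 36.217981
iter 5: u=1.385707  f(a)=-2.842e-14  f'(a)=-2.139e+00  a ← 36.217981 − (-2.842e-14/-2.139e+00) = 36.217981
converged: |Δa| < 1e-12 after 5 iterations
sag = a·(cosh(S/(2a)) − 1) = 36.217981·(cosh(1.385707) − 1) = 40.705336
T_max/T_min = cosh(S/(2a)) = 2.123899

a=36.218 sag=40.705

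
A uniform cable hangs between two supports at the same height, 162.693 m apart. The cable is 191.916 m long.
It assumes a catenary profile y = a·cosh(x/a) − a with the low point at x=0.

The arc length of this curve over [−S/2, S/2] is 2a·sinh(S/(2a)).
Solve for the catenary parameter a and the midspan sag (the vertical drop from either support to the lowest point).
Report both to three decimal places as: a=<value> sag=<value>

a=80.388 sag=44.793

seed: a₀ = √(S³/(24(L−S))) = √(162.693³/(24·29.223)) = 78.358350
iter 1: u=1.038134  f(a)=+1.616e+00  f'(a)=-8.294e-01  a ← 78.358350 − (+1.616e+00/-8.294e-01) = 80.306371
iter 2: u=1.012952  f(a)=+6.221e-02  f'(a)=-7.667e-01  a ← 80.306371 − (+6.221e-02/-7.667e-01) = 80.387520
iter 3: u=1.011929  f(a)=+1.004e-04  f'(a)=-7.642e-01  a ← 80.387520 − (+1.004e-04/-7.642e-01) = 80.387652
iter 4: u=1.011928  f(a)=+2.626e-10  f'(a)=-7.642e-01  a ← 80.387652 − (+2.626e-10/-7.642e-01) = 80.387652
iter 5: u=1.011928  f(a)=-2.842e-14  f'(a)=-7.642e-01  a ← 80.387652 − (-2.842e-14/-7.642e-01) = 80.387652
converged: |Δa| < 1e-12 after 5 iterations
sag = a·(cosh(S/(2a)) − 1) = 80.387652·(cosh(1.011928) − 1) = 44.792667
T_max/T_min = cosh(S/(2a)) = 1.557208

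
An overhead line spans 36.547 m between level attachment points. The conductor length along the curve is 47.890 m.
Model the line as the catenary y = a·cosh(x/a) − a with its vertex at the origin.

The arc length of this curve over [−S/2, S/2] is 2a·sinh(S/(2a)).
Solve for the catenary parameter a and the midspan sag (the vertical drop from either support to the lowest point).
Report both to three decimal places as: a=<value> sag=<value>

seed: a₀ = √(S³/(24(L−S))) = √(36.547³/(24·11.343)) = 13.390846
iter 1: u=1.364626  f(a)=+1.104e+00  f'(a)=-2.031e+00  a ← 13.390846 − (+1.104e+00/-2.031e+00) = 13.934430
iter 2: u=1.311392  f(a)=+7.080e-02  f'(a)=-1.778e+00  a ← 13.934430 − (+7.080e-02/-1.778e+00) = 13.974238
iter 3: u=1.307656  f(a)=+3.351e-04  f'(a)=-1.762e+00  a ← 13.974238 − (+3.351e-04/-1.762e+00) = 13.974428
iter 4: u=1.307638  f(a)=+7.588e-09  f'(a)=-1.762e+00  a ← 13.974428 − (+7.588e-09/-1.762e+00) = 13.974428
iter 5: u=1.307638  f(a)=+0.000e+00  f'(a)=-1.762e+00  a ← 13.974428 − (+0.000e+00/-1.762e+00) = 13.974428
converged: |Δa| < 1e-12 after 5 iterations
sag = a·(cosh(S/(2a)) − 1) = 13.974428·(cosh(1.307638) − 1) = 13.750068
T_max/T_min = cosh(S/(2a)) = 1.983945

a=13.974 sag=13.750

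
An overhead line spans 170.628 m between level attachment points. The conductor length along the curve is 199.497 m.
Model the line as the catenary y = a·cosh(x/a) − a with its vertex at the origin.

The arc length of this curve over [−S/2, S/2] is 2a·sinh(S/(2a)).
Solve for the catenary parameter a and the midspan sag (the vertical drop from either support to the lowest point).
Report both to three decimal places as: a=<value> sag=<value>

a=86.745 sag=45.446

seed: a₀ = √(S³/(24(L−S))) = √(170.628³/(24·28.869)) = 84.674757
iter 1: u=1.007549  f(a)=+1.501e+00  f'(a)=-7.537e-01  a ← 84.674757 − (+1.501e+00/-7.537e-01) = 86.666704
iter 2: u=0.984392  f(a)=+5.461e-02  f'(a)=-6.997e-01  a ← 86.666704 − (+5.461e-02/-6.997e-01) = 86.744746
iter 3: u=0.983506  f(a)=+7.830e-05  f'(a)=-6.977e-01  a ← 86.744746 − (+7.830e-05/-6.977e-01) = 86.744858
iter 4: u=0.983505  f(a)=+1.615e-10  f'(a)=-6.977e-01  a ← 86.744858 − (+1.615e-10/-6.977e-01) = 86.744858
iter 5: u=0.983505  f(a)=+2.842e-14  f'(a)=-6.977e-01  a ← 86.744858 − (+2.842e-14/-6.977e-01) = 86.744858
converged: |Δa| < 1e-12 after 5 iterations
sag = a·(cosh(S/(2a)) − 1) = 86.744858·(cosh(0.983505) − 1) = 45.446040
T_max/T_min = cosh(S/(2a)) = 1.523905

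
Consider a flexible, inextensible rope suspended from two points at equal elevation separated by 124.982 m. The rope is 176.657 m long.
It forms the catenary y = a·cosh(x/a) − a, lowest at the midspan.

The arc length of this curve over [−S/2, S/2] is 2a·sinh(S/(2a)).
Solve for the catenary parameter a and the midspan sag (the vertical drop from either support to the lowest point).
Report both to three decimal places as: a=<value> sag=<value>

a=41.934 sag=55.843

seed: a₀ = √(S³/(24(L−S))) = √(124.982³/(24·51.675)) = 39.675768
iter 1: u=1.575042  f(a)=+6.802e+00  f'(a)=-3.311e+00  a ← 39.675768 − (+6.802e+00/-3.311e+00) = 41.729992
iter 2: u=1.497508  f(a)=+5.639e-01  f'(a)=-2.783e+00  a ← 41.729992 − (+5.639e-01/-2.783e+00) = 41.932643
iter 3: u=1.490271  f(a)=+4.651e-03  f'(a)=-2.737e+00  a ← 41.932643 − (+4.651e-03/-2.737e+00) = 41.934343
iter 4: u=1.490211  f(a)=+3.222e-07  f'(a)=-2.737e+00  a ← 41.934343 − (+3.222e-07/-2.737e+00) = 41.934343
iter 5: u=1.490211  f(a)=+2.842e-14  f'(a)=-2.737e+00  a ← 41.934343 − (+2.842e-14/-2.737e+00) = 41.934343
converged: |Δa| < 1e-12 after 5 iterations
sag = a·(cosh(S/(2a)) − 1) = 41.934343·(cosh(1.490211) − 1) = 55.843022
T_max/T_min = cosh(S/(2a)) = 2.331678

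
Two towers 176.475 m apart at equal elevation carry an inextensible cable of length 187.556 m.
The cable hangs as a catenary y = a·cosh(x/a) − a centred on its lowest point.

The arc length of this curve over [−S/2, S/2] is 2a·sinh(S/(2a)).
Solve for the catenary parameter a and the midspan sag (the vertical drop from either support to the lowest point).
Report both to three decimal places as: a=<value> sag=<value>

a=145.092 sag=27.668

seed: a₀ = √(S³/(24(L−S))) = √(176.475³/(24·11.081)) = 143.757227
iter 1: u=0.613795  f(a)=+2.106e-01  f'(a)=-1.600e-01  a ← 143.757227 − (+2.106e-01/-1.600e-01) = 145.073181
iter 2: u=0.608228  f(a)=+2.927e-03  f'(a)=-1.556e-01  a ← 145.073181 − (+2.927e-03/-1.556e-01) = 145.091988
iter 3: u=0.608149  f(a)=+5.830e-07  f'(a)=-1.556e-01  a ← 145.091988 − (+5.830e-07/-1.556e-01) = 145.091992
iter 4: u=0.608149  f(a)=+5.684e-14  f'(a)=-1.556e-01  a ← 145.091992 − (+5.684e-14/-1.556e-01) = 145.091992
converged: |Δa| < 1e-12 after 4 iterations
sag = a·(cosh(S/(2a)) − 1) = 145.091992·(cosh(0.608149) − 1) = 27.667955
T_max/T_min = cosh(S/(2a)) = 1.190693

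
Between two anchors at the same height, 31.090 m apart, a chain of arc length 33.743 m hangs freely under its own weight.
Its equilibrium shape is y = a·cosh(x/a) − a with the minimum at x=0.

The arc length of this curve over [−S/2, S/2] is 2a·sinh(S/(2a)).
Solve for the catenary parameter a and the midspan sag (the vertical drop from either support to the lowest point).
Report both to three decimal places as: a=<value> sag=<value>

seed: a₀ = √(S³/(24(L−S))) = √(31.090³/(24·2.653)) = 21.724853
iter 1: u=0.715540  f(a)=+6.875e-02  f'(a)=-2.570e-01  a ← 21.724853 − (+6.875e-02/-2.570e-01) = 21.992392
iter 2: u=0.706835  f(a)=+1.291e-03  f'(a)=-2.474e-01  a ← 21.992392 − (+1.291e-03/-2.474e-01) = 21.997609
iter 3: u=0.706668  f(a)=+4.741e-07  f'(a)=-2.472e-01  a ← 21.997609 − (+4.741e-07/-2.472e-01) = 21.997611
iter 4: u=0.706668  f(a)=+5.684e-14  f'(a)=-2.472e-01  a ← 21.997611 − (+5.684e-14/-2.472e-01) = 21.997611
converged: |Δa| < 1e-12 after 4 iterations
sag = a·(cosh(S/(2a)) − 1) = 21.997611·(cosh(0.706668) − 1) = 5.724986
T_max/T_min = cosh(S/(2a)) = 1.260255

a=21.998 sag=5.725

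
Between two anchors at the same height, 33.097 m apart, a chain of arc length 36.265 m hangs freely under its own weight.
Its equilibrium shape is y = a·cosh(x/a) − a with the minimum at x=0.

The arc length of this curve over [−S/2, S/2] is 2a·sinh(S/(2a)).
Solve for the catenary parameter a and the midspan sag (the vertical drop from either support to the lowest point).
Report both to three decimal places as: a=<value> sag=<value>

seed: a₀ = √(S³/(24(L−S))) = √(33.097³/(24·3.168)) = 21.836586
iter 1: u=0.757834  f(a)=+9.222e-02  f'(a)=-3.072e-01  a ← 21.836586 − (+9.222e-02/-3.072e-01) = 22.136832
iter 2: u=0.747555  f(a)=+1.937e-03  f'(a)=-2.944e-01  a ← 22.136832 − (+1.937e-03/-2.944e-01) = 22.143410
iter 3: u=0.747333  f(a)=+8.945e-07  f'(a)=-2.941e-01  a ← 22.143410 − (+8.945e-07/-2.941e-01) = 22.143413
iter 4: u=0.747333  f(a)=+1.847e-13  f'(a)=-2.941e-01  a ← 22.143413 − (+1.847e-13/-2.941e-01) = 22.143413
converged: |Δa| < 1e-12 after 4 iterations
sag = a·(cosh(S/(2a)) − 1) = 22.143413·(cosh(0.747333) − 1) = 6.476830
T_max/T_min = cosh(S/(2a)) = 1.292495

a=22.143 sag=6.477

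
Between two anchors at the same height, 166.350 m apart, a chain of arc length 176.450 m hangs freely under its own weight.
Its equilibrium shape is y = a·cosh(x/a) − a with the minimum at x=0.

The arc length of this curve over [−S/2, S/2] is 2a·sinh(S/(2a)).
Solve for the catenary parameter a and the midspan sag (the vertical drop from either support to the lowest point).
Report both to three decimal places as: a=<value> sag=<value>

a=139.044 sag=25.628

seed: a₀ = √(S³/(24(L−S))) = √(166.350³/(24·10.100)) = 137.805928
iter 1: u=0.603566  f(a)=+1.856e-01  f'(a)=-1.520e-01  a ← 137.805928 − (+1.856e-01/-1.520e-01) = 139.026850
iter 2: u=0.598266  f(a)=+2.495e-03  f'(a)=-1.479e-01  a ← 139.026850 − (+2.495e-03/-1.479e-01) = 139.043716
iter 3: u=0.598193  f(a)=+4.647e-07  f'(a)=-1.479e-01  a ← 139.043716 − (+4.647e-07/-1.479e-01) = 139.043719
iter 4: u=0.598193  f(a)=+2.842e-14  f'(a)=-1.479e-01  a ← 139.043719 − (+2.842e-14/-1.479e-01) = 139.043719
converged: |Δa| < 1e-12 after 4 iterations
sag = a·(cosh(S/(2a)) − 1) = 139.043719·(cosh(0.598193) − 1) = 25.628095
T_max/T_min = cosh(S/(2a)) = 1.184317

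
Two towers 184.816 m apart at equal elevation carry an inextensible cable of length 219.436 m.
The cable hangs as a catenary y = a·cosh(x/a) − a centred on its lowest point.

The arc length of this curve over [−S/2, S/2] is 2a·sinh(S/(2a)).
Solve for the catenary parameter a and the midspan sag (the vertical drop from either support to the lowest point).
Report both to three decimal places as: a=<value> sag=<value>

a=89.515 sag=52.086

seed: a₀ = √(S³/(24(L−S))) = √(184.816³/(24·34.620)) = 87.164611
iter 1: u=1.060155  f(a)=+1.998e+00  f'(a)=-8.873e-01  a ← 87.164611 − (+1.998e+00/-8.873e-01) = 89.416845
iter 2: u=1.033452  f(a)=+8.008e-02  f'(a)=-8.175e-01  a ← 89.416845 − (+8.008e-02/-8.175e-01) = 89.514799
iter 3: u=1.032321  f(a)=+1.405e-04  f'(a)=-8.146e-01  a ← 89.514799 − (+1.405e-04/-8.146e-01) = 89.514972
iter 4: u=1.032319  f(a)=+4.338e-10  f'(a)=-8.146e-01  a ← 89.514972 − (+4.338e-10/-8.146e-01) = 89.514972
iter 5: u=1.032319  f(a)=+2.842e-14  f'(a)=-8.146e-01  a ← 89.514972 − (+2.842e-14/-8.146e-01) = 89.514972
converged: |Δa| < 1e-12 after 5 iterations
sag = a·(cosh(S/(2a)) − 1) = 89.514972·(cosh(1.032319) − 1) = 52.086475
T_max/T_min = cosh(S/(2a)) = 1.581874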